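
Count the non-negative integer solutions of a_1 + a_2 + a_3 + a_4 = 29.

Stars and bars with 29 stars and 3 bars:
C(29+4-1, 4-1) = C(32,3).

Final answer: C(32,3) = 4960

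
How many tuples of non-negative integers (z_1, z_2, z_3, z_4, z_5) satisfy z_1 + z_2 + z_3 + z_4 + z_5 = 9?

Stars and bars with 9 stars and 4 bars:
C(9+5-1, 5-1) = C(13,4).

Final answer: C(13,4) = 715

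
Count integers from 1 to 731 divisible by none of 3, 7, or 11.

|div by 3|=243, |div by 7|=104, |div by 11|=66.
|div by 3&7|=34, |div by 3&11|=22, |div by 7&11|=9, |div by all|=3.
By inclusion-exclusion, divisible by at least one: 243+104+66-34-22-9+3 = 351.
Not divisible by any: 731 - 351.

Final answer: 380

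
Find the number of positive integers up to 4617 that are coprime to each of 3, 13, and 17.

|div by 3|=1539, |div by 13|=355, |div by 17|=271.
|div by 3&13|=118, |div by 3&17|=90, |div by 13&17|=20, |div by all|=6.
By inclusion-exclusion, divisible by at least one: 1539+355+271-118-90-20+6 = 1943.
Not divisible by any: 4617 - 1943.

Final answer: 2674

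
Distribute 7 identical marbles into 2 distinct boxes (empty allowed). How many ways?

Stars and bars: C(n+k-1, k-1) = C(8,1).

Final answer: C(8,1) = 8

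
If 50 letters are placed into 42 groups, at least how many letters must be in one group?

By the pigeonhole principle: ceiling(50/42).

Final answer: 2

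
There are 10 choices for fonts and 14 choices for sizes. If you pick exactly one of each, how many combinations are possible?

By the multiplication principle: 10 x 14.

Final answer: 140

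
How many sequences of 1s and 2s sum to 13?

Let f(n) be the number of climbs. Removing the last move (1 or 2 steps) gives f(n) = f(n-1) + f(n-2); base cases f(1)=1, f(2)=2.
Computing successive values: f(1)=1, f(2)=2, f(3)=3, f(4)=5, f(5)=8, f(6)=13, f(7)=21, f(8)=34, f(9)=55, f(10)=89, f(11)=144, f(12)=233, f(13)=377.

Final answer: 377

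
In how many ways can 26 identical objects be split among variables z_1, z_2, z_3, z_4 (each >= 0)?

Stars and bars with 26 stars and 3 bars:
C(26+4-1, 4-1) = C(29,3).

Final answer: C(29,3) = 3654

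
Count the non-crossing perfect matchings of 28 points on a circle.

This is counted by the nth Catalan number C_n. Here n = 28/2 = 14.
C_n = C(2n,n) - C(2n,n+1), so C_{14} = C(28,14) - C(28,15) = 40116600 - 37442160.

Final answer: C_{14} = 2674440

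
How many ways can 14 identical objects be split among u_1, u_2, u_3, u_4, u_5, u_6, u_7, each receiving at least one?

Substitute u'_i = u_i - 1 (so u'_i >= 0). Then sum u'_i = 14 - 7 = 7.
Stars and bars: C(7+7-1, 7-1) = C(13,6).

Final answer: C(13,6) = 1716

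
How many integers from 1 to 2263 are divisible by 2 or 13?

Multiples of 2: 1131. Multiples of 13: 174. Of both (lcm=26): 87.
By inclusion-exclusion: 1131 + 174 - 87.

Final answer: 1218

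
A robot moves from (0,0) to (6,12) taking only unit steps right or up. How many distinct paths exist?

Each path has 6 right steps and 12 up steps in some order (18 steps total).
Choose which 12 of the 18 steps are up: C(18,12).

Final answer: C(18,12) = 18564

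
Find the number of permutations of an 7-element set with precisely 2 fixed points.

Choose which 2 elements are fixed: C(7,2) = 21.
Derange the remaining 5 using D(j) = (j-1)(D(j-1) + D(j-2)), D(0)=1, D(1)=0: D(2)=1, D(3)=2, D(4)=9, D(5)=44.
Total: 21 x 44.

Final answer: C(7,2) D(5) = 924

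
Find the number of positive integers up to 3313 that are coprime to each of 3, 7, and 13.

|div by 3|=1104, |div by 7|=473, |div by 13|=254.
|div by 3&7|=157, |div by 3&13|=84, |div by 7&13|=36, |div by all|=12.
By inclusion-exclusion, divisible by at least one: 1104+473+254-157-84-36+12 = 1566.
Not divisible by any: 3313 - 1566.

Final answer: 1747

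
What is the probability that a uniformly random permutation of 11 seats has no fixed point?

D(n) = (n-1)(D(n-1) + D(n-2)), D(0)=1, D(1)=0.
Building up: D(2)=1, D(3)=2, D(4)=9, D(5)=44, D(6)=265, D(7)=1854, D(8)=14833, D(9)=133496, D(10)=1334961, D(11)=14684570.
Total arrangements: 11! = 39916800.
Probability = D(11)/11! = 1468457/3991680.

Final answer: D(11)/11! = 14684570/39916800 = 0.367879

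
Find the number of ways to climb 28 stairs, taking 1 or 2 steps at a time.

Let f(n) count the ways. The last step is size 1 or 2, so f(n) = f(n-1) + f(n-2) with f(1)=1, f(2)=2.
Building up term by term: f(1)=1, f(2)=2, f(3)=3, f(4)=5, f(5)=8, f(6)=13, f(7)=21, f(8)=34, f(9)=55, f(10)=89, f(11)=144, f(12)=233, f(13)=377, f(14)=610, f(15)=987, f(16)=1597, f(17)=2584, f(18)=4181, f(19)=6765, f(20)=10946, f(21)=17711, f(22)=28657, f(23)=46368, f(24)=75025, f(25)=121393, f(26)=196418, f(27)=317811, f(28)=514229.

Final answer: 514229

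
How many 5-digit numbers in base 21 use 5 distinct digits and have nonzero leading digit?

First digit: 20 (nonzero). Second: 20 (not first). Third: 19, etc.
Total: 20 x 20 x 19 x 18 x 17.

Final answer: 2325600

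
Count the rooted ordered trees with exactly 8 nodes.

This is counted by the nth Catalan number C_n. Here n = 8 - 1 = 7.
Using C_0 = 1 and C_(k+1) = C_k x 2(2k+1)/(k+2), build up term by term: C_1=1, C_2=2, C_3=5, C_4=14, C_5=42, C_6=132, C_7=429.

Final answer: C_{7} = 429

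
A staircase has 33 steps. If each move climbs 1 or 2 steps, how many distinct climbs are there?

Let f(n) count the ways. The last step is size 1 or 2, so f(n) = f(n-1) + f(n-2) with f(1)=1, f(2)=2.
Iterating the recurrence: f(1)=1, f(2)=2, f(3)=3, f(4)=5, f(5)=8, f(6)=13, f(7)=21, f(8)=34, f(9)=55, f(10)=89, f(11)=144, f(12)=233, f(13)=377, f(14)=610, f(15)=987, f(16)=1597, f(17)=2584, f(18)=4181, f(19)=6765, f(20)=10946, f(21)=17711, f(22)=28657, f(23)=46368, f(24)=75025, f(25)=121393, f(26)=196418, f(27)=317811, f(28)=514229, f(29)=832040, f(30)=1346269, f(31)=2178309, f(32)=3524578, f(33)=5702887.

Final answer: 5702887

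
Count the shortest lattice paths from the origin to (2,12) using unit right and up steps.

Each path has 2 right steps and 12 up steps in some order (14 steps total).
Choose which 12 of the 14 steps are up: C(14,12).

Final answer: C(14,12) = 91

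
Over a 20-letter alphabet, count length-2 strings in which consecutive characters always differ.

First character: 20 choices. Each subsequent: 19 choices (must differ from the previous one).
Total: 20 x 19^1.

Final answer: 20 x 19^{1} = 380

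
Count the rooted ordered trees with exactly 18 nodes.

This is a standard Catalan-number count: the answer is C_n. Here n = 18 - 1 = 17.
C_n = C(2n,n) - C(2n,n+1), so C_{17} = C(34,17) - C(34,18) = 2333606220 - 2203961430.

Final answer: C_{17} = 129644790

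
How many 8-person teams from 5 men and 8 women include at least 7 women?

Sum over valid woman counts:
C(8,7)C(5,1) = 40
C(8,8)C(5,0) = 1
Total: 40 + 1.

Final answer: 41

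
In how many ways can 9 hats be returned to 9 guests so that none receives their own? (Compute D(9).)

Derangements satisfy D(n) = (n-1)(D(n-1) + D(n-2)), starting from D(0)=1, D(1)=0.
D(2) = 1 x (0 + 1) = 1
D(3) = 2 x (1 + 0) = 2
D(4) = 3 x (2 + 1) = 9
D(5) = 4 x (9 + 2) = 44
D(6) = 5 x (44 + 9) = 265
D(7) = 6 x (265 + 44) = 1854
D(8) = 7 x (1854 + 265) = 14833
D(9) = 8 x (D(8) + D(7)) = 8 x (14833 + 1854)

Final answer: D(9) = 133496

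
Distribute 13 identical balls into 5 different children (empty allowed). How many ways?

Stars and bars: C(n+k-1, k-1) = C(17,4).

Final answer: C(17,4) = 2380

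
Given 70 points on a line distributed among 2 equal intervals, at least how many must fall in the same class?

By pigeonhole with 70 objects and 2 categories: ceiling(70/2).

Final answer: 35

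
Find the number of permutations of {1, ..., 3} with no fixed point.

Use the recurrence D(n) = (n-1)(D(n-1) + D(n-2)) with D(0)=1, D(1)=0.
Building up: D(2)=1.
D(3) = 2 x (D(2) + D(1)) = 2 x (1 + 0).

Final answer: D(3) = 2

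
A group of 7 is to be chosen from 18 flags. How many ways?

C(18,7) = 18!/(7! x (18-7)!).

Final answer: C(18,7) = 31824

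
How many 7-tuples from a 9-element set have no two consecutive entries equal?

First character: 9 choices. Each subsequent: 8 choices (must differ from the previous one).
Total: 9 x 8^6.

Final answer: 9 x 8^{6} = 2359296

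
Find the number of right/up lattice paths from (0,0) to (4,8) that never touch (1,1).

Total paths to (4,8): C(12,8) = 495.
Paths through (1,1): C(2,1) x C(10,7) = 240.
Avoiding (1,1): 495 - 240.

Final answer: 255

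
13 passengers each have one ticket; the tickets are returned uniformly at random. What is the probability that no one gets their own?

Use the recurrence D(n) = (n-1)(D(n-1) + D(n-2)) with D(0)=1, D(1)=0.
Building up: D(2)=1, D(3)=2, D(4)=9, D(5)=44, D(6)=265, D(7)=1854, D(8)=14833, D(9)=133496, D(10)=1334961, D(11)=14684570, D(12)=176214841, D(13)=2290792932.
Total arrangements: 13! = 6227020800.
Probability = D(13)/13! = 63633137/172972800.

Final answer: D(13)/13! = 2290792932/6227020800 = 0.367879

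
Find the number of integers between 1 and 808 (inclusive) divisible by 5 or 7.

Multiples of 5: 161. Multiples of 7: 115. Of both (lcm=35): 23.
By inclusion-exclusion: 161 + 115 - 23.

Final answer: 253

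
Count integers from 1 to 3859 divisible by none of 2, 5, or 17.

|div by 2|=1929, |div by 5|=771, |div by 17|=227.
|div by 2&5|=385, |div by 2&17|=113, |div by 5&17|=45, |div by all|=22.
By inclusion-exclusion, divisible by at least one: 1929+771+227-385-113-45+22 = 2406.
Not divisible by any: 3859 - 2406.

Final answer: 1453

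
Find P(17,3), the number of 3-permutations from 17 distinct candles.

P(17,3) = 17!/(17-3)! = 17!/14!.

Final answer: P(17,3) = 4080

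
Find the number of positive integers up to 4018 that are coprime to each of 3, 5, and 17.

|div by 3|=1339, |div by 5|=803, |div by 17|=236.
|div by 3&5|=267, |div by 3&17|=78, |div by 5&17|=47, |div by all|=15.
By inclusion-exclusion, divisible by at least one: 1339+803+236-267-78-47+15 = 2001.
Not divisible by any: 4018 - 2001.

Final answer: 2017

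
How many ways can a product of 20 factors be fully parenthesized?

This is counted by the nth Catalan number C_n. Here n = 20 - 1 = 19.
Using C_0 = 1 and C_(k+1) = C_k x 2(2k+1)/(k+2), build up term by term: C_1=1, C_2=2, C_3=5, C_4=14, C_5=42, C_6=132, C_7=429, C_8=1430, C_9=4862, C_10=16796, C_11=58786, C_12=208012, C_13=742900, C_14=2674440, C_15=9694845, C_16=35357670, C_17=129644790, C_18=477638700, C_19=1767263190.

Final answer: C_{19} = 1767263190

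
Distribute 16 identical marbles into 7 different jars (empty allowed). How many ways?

Stars and bars: C(n+k-1, k-1) = C(22,6).

Final answer: C(22,6) = 74613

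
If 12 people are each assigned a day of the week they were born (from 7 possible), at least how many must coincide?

There are 7 possible values for day of the week they were born. With 12 people and 7 categories, by pigeonhole: ceiling(12/7).

Final answer: 2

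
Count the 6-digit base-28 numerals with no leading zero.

These are the integers in [28^5, 28^6), so the count is 28^6 - 28^5 = 27 x 28^5.

Final answer: 464679936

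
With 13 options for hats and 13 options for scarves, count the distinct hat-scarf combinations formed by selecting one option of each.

By the multiplication principle: 13 x 13.

Final answer: 169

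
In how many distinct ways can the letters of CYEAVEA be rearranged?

Letters (A:2, C:1, E:2, V:1, Y:1). Total letters: 7.
Permutations = 7!/(2! x 2!).

Final answer: 1260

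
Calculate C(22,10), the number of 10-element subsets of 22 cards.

C(22,10) = 22!/(10! x 12!).

Final answer: \binom{22}{10} = 646646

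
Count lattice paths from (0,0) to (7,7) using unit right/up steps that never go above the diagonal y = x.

Total monotonic paths to (7,7): C(14,7) = 3432.
Reflecting each bad path at its first crossing gives a bijection with paths to (6,8): C(14,8) = 3003.
Valid Dyck paths: 3432 - 3003.
(These counts are the Catalan numbers.)

Final answer: C_{7} = 429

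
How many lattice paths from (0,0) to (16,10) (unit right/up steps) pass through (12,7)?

Paths (0,0)->(12,7): C(19,7) = 50388.
Paths (12,7)->(16,10): C(7,3) = 35.
By multiplication principle: 50388 x 35.

Final answer: 1763580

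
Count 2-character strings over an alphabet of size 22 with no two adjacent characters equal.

First character: 22 choices. Each subsequent: 21 choices (must differ from the previous one).
Total: 22 x 21^1.

Final answer: 22 x 21^{1} = 462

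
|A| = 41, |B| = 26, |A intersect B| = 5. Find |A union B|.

|A union B| = |A| + |B| - |A intersect B| = 41 + 26 - 5.

Final answer: 62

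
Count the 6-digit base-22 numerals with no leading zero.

In base 22, the leading digit has 21 choices (1..21); each of the remaining 5 digits has 22 choices.
Total: 21 x 22^5.

Final answer: 108226272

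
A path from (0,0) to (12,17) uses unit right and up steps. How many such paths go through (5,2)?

Paths (0,0)->(5,2): C(7,2) = 21.
Paths (5,2)->(12,17): C(22,15) = 170544.
By multiplication principle: 21 x 170544.

Final answer: 3581424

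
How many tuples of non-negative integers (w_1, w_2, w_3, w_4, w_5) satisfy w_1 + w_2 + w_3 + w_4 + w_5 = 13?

Stars and bars with 13 stars and 4 bars:
C(13+5-1, 5-1) = C(17,4).

Final answer: C(17,4) = 2380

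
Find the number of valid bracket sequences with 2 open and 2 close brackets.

The structures are counted by the Catalan number C_n. Here n = 2 (pairs).
C_n = C(2n,n) - C(2n,n+1), so C_{2} = C(4,2) - C(4,3) = 6 - 4.

Final answer: C_{2} = 2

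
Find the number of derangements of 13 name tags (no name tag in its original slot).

D(n) = (n-1)(D(n-1) + D(n-2)), D(0)=1, D(1)=0.
D(2) = 1 x (0 + 1) = 1
D(3) = 2 x (1 + 0) = 2
D(4) = 3 x (2 + 1) = 9
D(5) = 4 x (9 + 2) = 44
D(6) = 5 x (44 + 9) = 265
D(7) = 6 x (265 + 44) = 1854
D(8) = 7 x (1854 + 265) = 14833
D(9) = 8 x (14833 + 1854) = 133496
D(10) = 9 x (133496 + 14833) = 1334961
D(11) = 10 x (1334961 + 133496) = 14684570
D(12) = 11 x (14684570 + 1334961) = 176214841
D(13) = 12 x (D(12) + D(11)) = 12 x (176214841 + 14684570)

Final answer: D(13) = 2290792932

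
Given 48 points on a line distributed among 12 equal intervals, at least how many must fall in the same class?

By pigeonhole with 48 objects and 12 categories: ceiling(48/12).

Final answer: 4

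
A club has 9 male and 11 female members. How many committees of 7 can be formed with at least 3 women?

Sum over valid woman counts:
C(11,3)C(9,4) = 20790
C(11,4)C(9,3) = 27720
C(11,5)C(9,2) = 16632
C(11,6)C(9,1) = 4158
C(11,7)C(9,0) = 330
Total: 20790 + 27720 + 16632 + 4158 + 330.

Final answer: 69630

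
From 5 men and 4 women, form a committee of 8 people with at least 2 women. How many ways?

Sum over valid woman counts:
C(4,3)C(5,5) = 4
C(4,4)C(5,4) = 5
Total: 4 + 5.

Final answer: 9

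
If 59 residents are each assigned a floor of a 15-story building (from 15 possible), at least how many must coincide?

There are 15 possible values for floor of a 15-story building. With 59 residents and 15 categories, by pigeonhole: ceiling(59/15).

Final answer: 4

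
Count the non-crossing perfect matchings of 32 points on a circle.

This is a standard Catalan-number count: the answer is C_n. Here n = 32/2 = 16.
C_n = C(2n,n)/(n+1), so C_{16} = C(32,16)/17 = 601080390/17.

Final answer: C_{16} = 35357670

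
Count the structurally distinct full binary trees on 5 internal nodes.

The structures are counted by the Catalan number C_n. Here n = 5.
Using C_0 = 1 and C_(k+1) = C_k x 2(2k+1)/(k+2), build up term by term: C_1=1, C_2=2, C_3=5, C_4=14, C_5=42.

Final answer: C_{5} = 42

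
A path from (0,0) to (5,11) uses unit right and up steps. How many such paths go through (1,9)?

Paths (0,0)->(1,9): C(10,9) = 10.
Paths (1,9)->(5,11): C(6,2) = 15.
By multiplication principle: 10 x 15.

Final answer: 150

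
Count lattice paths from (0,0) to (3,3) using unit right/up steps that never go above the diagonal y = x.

Total monotonic paths to (3,3): C(6,3) = 20.
By the reflection principle, paths that go above the diagonal number C(6,4) = 15.
Valid Dyck paths: 20 - 15.
(Check: C(6,3) - C(6,4) = C(6,3)/4, the Catalan number C_{3}.)

Final answer: C_{3} = 5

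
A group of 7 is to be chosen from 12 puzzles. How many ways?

C(12,7) = 12!/(7! x (12-7)!).

Final answer: C(12,7) = 792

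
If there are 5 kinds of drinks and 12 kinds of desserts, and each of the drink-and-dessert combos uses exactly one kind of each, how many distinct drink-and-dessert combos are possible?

By the multiplication principle: 5 x 12.

Final answer: 60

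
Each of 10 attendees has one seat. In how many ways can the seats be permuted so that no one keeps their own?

Use the recurrence D(n) = (n-1)(D(n-1) + D(n-2)) with D(0)=1, D(1)=0.
D(2) = 1 x (0 + 1) = 1
D(3) = 2 x (1 + 0) = 2
D(4) = 3 x (2 + 1) = 9
D(5) = 4 x (9 + 2) = 44
D(6) = 5 x (44 + 9) = 265
D(7) = 6 x (265 + 44) = 1854
D(8) = 7 x (1854 + 265) = 14833
D(9) = 8 x (14833 + 1854) = 133496
D(10) = 9 x (D(9) + D(8)) = 9 x (133496 + 14833)

Final answer: D(10) = 1334961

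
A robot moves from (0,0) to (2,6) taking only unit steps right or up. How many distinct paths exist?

Each path has 2 right steps and 6 up steps in some order (8 steps total).
Choose which 6 of the 8 steps are up: C(8,6).

Final answer: C(8,6) = 28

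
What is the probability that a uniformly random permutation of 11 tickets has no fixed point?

D(n) = (n-1)(D(n-1) + D(n-2)), D(0)=1, D(1)=0.
Building up: D(2)=1, D(3)=2, D(4)=9, D(5)=44, D(6)=265, D(7)=1854, D(8)=14833, D(9)=133496, D(10)=1334961, D(11)=14684570.
Total arrangements: 11! = 39916800.
Probability = D(11)/11! = 1468457/3991680.

Final answer: D(11)/11! = 14684570/39916800 = 0.367879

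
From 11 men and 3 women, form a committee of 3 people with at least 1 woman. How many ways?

Sum over valid woman counts:
C(3,1)C(11,2) = 165
C(3,2)C(11,1) = 33
C(3,3)C(11,0) = 1
Total: 165 + 33 + 1.

Final answer: 199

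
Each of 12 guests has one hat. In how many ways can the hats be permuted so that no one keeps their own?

Derangements satisfy D(n) = (n-1)(D(n-1) + D(n-2)), starting from D(0)=1, D(1)=0.
D(2) = 1 x (0 + 1) = 1
D(3) = 2 x (1 + 0) = 2
D(4) = 3 x (2 + 1) = 9
D(5) = 4 x (9 + 2) = 44
D(6) = 5 x (44 + 9) = 265
D(7) = 6 x (265 + 44) = 1854
D(8) = 7 x (1854 + 265) = 14833
D(9) = 8 x (14833 + 1854) = 133496
D(10) = 9 x (133496 + 14833) = 1334961
D(11) = 10 x (1334961 + 133496) = 14684570
D(12) = 11 x (D(11) + D(10)) = 11 x (14684570 + 1334961)

Final answer: D(12) = 176214841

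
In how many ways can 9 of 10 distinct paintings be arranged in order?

P(10,9) = 10!/(10-9)! = 10!/1!.

Final answer: P(10,9) = 3628800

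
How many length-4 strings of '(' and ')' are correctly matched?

The structures are counted by the Catalan number C_n. Here n = 2 (pairs).
C_n = C(2n,n)/(n+1), so C_{2} = C(4,2)/3 = 6/3.

Final answer: C_{2} = 2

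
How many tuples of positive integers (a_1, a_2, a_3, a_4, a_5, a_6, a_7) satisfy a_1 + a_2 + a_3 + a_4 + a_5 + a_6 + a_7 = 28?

Substitute a'_i = a_i - 1 (so a'_i >= 0). Then sum a'_i = 28 - 7 = 21.
Stars and bars: C(21+7-1, 7-1) = C(27,6).

Final answer: C(27,6) = 296010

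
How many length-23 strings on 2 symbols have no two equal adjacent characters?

First character: 2 choices. Each subsequent: 1 choices (must differ from the previous one).
Total: 2 x 1^22.

Final answer: 2 x 1^{22} = 2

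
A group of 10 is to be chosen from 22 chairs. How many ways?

C(22,10) = 22!/(10! x 12!).

Final answer: \binom{22}{10} = 646646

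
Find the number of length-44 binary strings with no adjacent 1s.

A valid string ends in 0 (append to any length-(n-1) valid string) or in 01 (append to any length-(n-2) valid string), so a(n) = a(n-1) + a(n-2) with a(1)=2, a(2)=3.
Iterating the recurrence: a(1)=2, a(2)=3, a(3)=5, a(4)=8, a(5)=13, a(6)=21, a(7)=34, a(8)=55, a(9)=89, a(10)=144, a(11)=233, a(12)=377, a(13)=610, a(14)=987, a(15)=1597, a(16)=2584, a(17)=4181, a(18)=6765, a(19)=10946, a(20)=17711, a(21)=28657, a(22)=46368, a(23)=75025, a(24)=121393, a(25)=196418, a(26)=317811, a(27)=514229, a(28)=832040, a(29)=1346269, a(30)=2178309, a(31)=3524578, a(32)=5702887, a(33)=9227465, a(34)=14930352, a(35)=24157817, a(36)=39088169, a(37)=63245986, a(38)=102334155, a(39)=165580141, a(40)=267914296, a(41)=433494437, a(42)=701408733, a(43)=1134903170, a(44)=1836311903.

Final answer: 1836311903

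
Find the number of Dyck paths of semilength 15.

Total monotonic paths to (15,15): C(30,15) = 155117520.
Reflecting each bad path at its first crossing gives a bijection with paths to (14,16): C(30,16) = 145422675.
Valid Dyck paths: 155117520 - 145422675.
(Check: C(30,15) - C(30,16) = C(30,15)/16, the Catalan number C_{15}.)

Final answer: C_{15} = 9694845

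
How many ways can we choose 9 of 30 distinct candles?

C(30,9) = 30!/(9! x 21!).

Final answer: \binom{30}{9} = 14307150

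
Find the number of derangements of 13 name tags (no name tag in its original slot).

Use the recurrence D(n) = (n-1)(D(n-1) + D(n-2)) with D(0)=1, D(1)=0.
D(2) = 1 x (0 + 1) = 1
D(3) = 2 x (1 + 0) = 2
D(4) = 3 x (2 + 1) = 9
D(5) = 4 x (9 + 2) = 44
D(6) = 5 x (44 + 9) = 265
D(7) = 6 x (265 + 44) = 1854
D(8) = 7 x (1854 + 265) = 14833
D(9) = 8 x (14833 + 1854) = 133496
D(10) = 9 x (133496 + 14833) = 1334961
D(11) = 10 x (1334961 + 133496) = 14684570
D(12) = 11 x (14684570 + 1334961) = 176214841
D(13) = 12 x (D(12) + D(11)) = 12 x (176214841 + 14684570)

Final answer: D(13) = 2290792932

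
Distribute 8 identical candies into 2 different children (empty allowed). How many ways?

Stars and bars: C(n+k-1, k-1) = C(9,1).

Final answer: C(9,1) = 9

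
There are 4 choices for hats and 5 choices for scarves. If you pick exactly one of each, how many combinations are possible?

By the multiplication principle: 4 x 5.

Final answer: 20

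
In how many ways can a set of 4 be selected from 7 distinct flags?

C(7,4) = 7!/(4! x (7-4)!).

Final answer: C(7,4) = 35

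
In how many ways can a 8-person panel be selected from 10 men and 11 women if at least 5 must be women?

Sum over valid woman counts:
C(11,5)C(10,3) = 55440
C(11,6)C(10,2) = 20790
C(11,7)C(10,1) = 3300
C(11,8)C(10,0) = 165
Total: 55440 + 20790 + 3300 + 165.

Final answer: 79695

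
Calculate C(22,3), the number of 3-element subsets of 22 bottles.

C(22,3) = 22!/(3! x (22-3)!).

Final answer: C(22,3) = 1540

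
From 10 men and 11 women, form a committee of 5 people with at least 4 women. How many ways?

Sum over valid woman counts:
C(11,4)C(10,1) = 3300
C(11,5)C(10,0) = 462
Total: 3300 + 462.

Final answer: 3762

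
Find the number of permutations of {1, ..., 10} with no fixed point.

Derangements satisfy D(n) = (n-1)(D(n-1) + D(n-2)), starting from D(0)=1, D(1)=0.
D(2) = 1 x (0 + 1) = 1
D(3) = 2 x (1 + 0) = 2
D(4) = 3 x (2 + 1) = 9
D(5) = 4 x (9 + 2) = 44
D(6) = 5 x (44 + 9) = 265
D(7) = 6 x (265 + 44) = 1854
D(8) = 7 x (1854 + 265) = 14833
D(9) = 8 x (14833 + 1854) = 133496
D(10) = 9 x (D(9) + D(8)) = 9 x (133496 + 14833)

Final answer: D(10) = 1334961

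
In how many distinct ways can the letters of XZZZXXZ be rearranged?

Letters (X:3, Z:4). Total letters: 7.
Permutations = 7!/(4! x 3!).

Final answer: 35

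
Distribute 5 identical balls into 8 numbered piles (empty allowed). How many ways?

Stars and bars: C(n+k-1, k-1) = C(12,7).

Final answer: C(12,7) = 792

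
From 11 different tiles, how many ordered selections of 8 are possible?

P(11,8) = 11!/(11-8)! = 11!/3!.

Final answer: P(11,8) = 6652800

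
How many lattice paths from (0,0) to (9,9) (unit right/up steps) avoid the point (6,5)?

Total paths to (9,9): C(18,9) = 48620.
Paths through (6,5): C(11,5) x C(7,4) = 16170.
Avoiding (6,5): 48620 - 16170.

Final answer: 32450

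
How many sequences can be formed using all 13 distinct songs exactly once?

The number of ways to arrange 13 distinct objects is 13!.

Final answer: 13! = 6227020800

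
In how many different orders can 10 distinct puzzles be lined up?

The number of ways to arrange 10 distinct objects is 10!.

Final answer: 10! = 3628800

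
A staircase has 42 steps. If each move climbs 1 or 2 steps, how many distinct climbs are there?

Let f(n) be the number of climbs. Removing the last move (1 or 2 steps) gives f(n) = f(n-1) + f(n-2); base cases f(1)=1, f(2)=2.
Iterating the recurrence: f(1)=1, f(2)=2, f(3)=3, f(4)=5, f(5)=8, f(6)=13, f(7)=21, f(8)=34, f(9)=55, f(10)=89, f(11)=144, f(12)=233, f(13)=377, f(14)=610, f(15)=987, f(16)=1597, f(17)=2584, f(18)=4181, f(19)=6765, f(20)=10946, f(21)=17711, f(22)=28657, f(23)=46368, f(24)=75025, f(25)=121393, f(26)=196418, f(27)=317811, f(28)=514229, f(29)=832040, f(30)=1346269, f(31)=2178309, f(32)=3524578, f(33)=5702887, f(34)=9227465, f(35)=14930352, f(36)=24157817, f(37)=39088169, f(38)=63245986, f(39)=102334155, f(40)=165580141, f(41)=267914296, f(42)=433494437.

Final answer: 433494437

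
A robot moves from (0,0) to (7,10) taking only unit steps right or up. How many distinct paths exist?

Each path has 7 right steps and 10 up steps in some order (17 steps total).
Choose which 10 of the 17 steps are up: C(17,10).

Final answer: C(17,10) = 19448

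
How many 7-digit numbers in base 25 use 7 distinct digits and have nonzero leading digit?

First digit: 24 (nonzero). Second: 24 (not first). Third: 23, etc.
Total: 24 x 24 x 23 x 22 x 21 x 20 x 19.

Final answer: 2325818880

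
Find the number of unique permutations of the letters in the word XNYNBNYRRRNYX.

Letters (B:1, N:4, R:3, X:2, Y:3). Total letters: 13.
Permutations = 13!/(4! x 3! x 3! x 2!).

Final answer: 3603600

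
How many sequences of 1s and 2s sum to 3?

Let f(n) be the number of climbs. Removing the last move (1 or 2 steps) gives f(n) = f(n-1) + f(n-2); base cases f(1)=1, f(2)=2.
Iterating the recurrence: f(1)=1, f(2)=2, f(3)=3.

Final answer: 3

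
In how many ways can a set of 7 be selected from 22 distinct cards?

C(22,7) = 22!/(7! x 15!).

Final answer: \binom{22}{7} = 170544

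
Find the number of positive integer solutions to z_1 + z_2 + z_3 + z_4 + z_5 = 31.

Substitute z'_i = z_i - 1 (so z'_i >= 0). Then sum z'_i = 31 - 5 = 26.
Stars and bars: C(26+5-1, 5-1) = C(30,4).

Final answer: C(30,4) = 27405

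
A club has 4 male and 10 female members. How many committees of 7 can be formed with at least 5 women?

Sum over valid woman counts:
C(10,5)C(4,2) = 1512
C(10,6)C(4,1) = 840
C(10,7)C(4,0) = 120
Total: 1512 + 840 + 120.

Final answer: 2472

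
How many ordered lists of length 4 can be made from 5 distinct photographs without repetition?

P(5,4) = 5!/(5-4)! = 5!/1!.

Final answer: P(5,4) = 120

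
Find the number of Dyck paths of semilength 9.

Total monotonic paths to (9,9): C(18,9) = 48620.
By the reflection principle, paths that go above the diagonal number C(18,10) = 43758.
Valid Dyck paths: 48620 - 43758.
(These counts are the Catalan numbers.)

Final answer: C_{9} = 4862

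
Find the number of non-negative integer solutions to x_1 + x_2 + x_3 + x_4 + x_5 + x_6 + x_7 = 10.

Stars and bars with 10 stars and 6 bars:
C(10+7-1, 7-1) = C(16,6).

Final answer: C(16,6) = 8008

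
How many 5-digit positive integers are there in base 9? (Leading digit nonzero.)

These are the integers in [9^4, 9^5), so the count is 9^5 - 9^4 = 8 x 9^4.

Final answer: 52488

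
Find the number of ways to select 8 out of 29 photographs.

C(29,8) = 29!/(8! x 21!).

Final answer: \binom{29}{8} = 4292145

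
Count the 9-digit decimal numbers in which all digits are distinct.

First digit: 9 (not 0). Second: 9 (not first). Third: 8, etc.
Total: 9 x 9 x 8 x 7 x 6 x 5 x 4 x 3 x 2.

Final answer: 3265920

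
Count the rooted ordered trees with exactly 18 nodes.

The structures are counted by the Catalan number C_n. Here n = 18 - 1 = 17.
Using C_0 = 1 and C_(k+1) = C_k x 2(2k+1)/(k+2), build up term by term: C_1=1, C_2=2, C_3=5, C_4=14, C_5=42, C_6=132, C_7=429, C_8=1430, C_9=4862, C_10=16796, C_11=58786, C_12=208012, C_13=742900, C_14=2674440, C_15=9694845, C_16=35357670, C_17=129644790.

Final answer: C_{17} = 129644790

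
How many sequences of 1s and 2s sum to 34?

Condition on the final move: it is a 1-step (f(n-1) ways to get there) or a 2-step (f(n-2) ways), so f(n) = f(n-1) + f(n-2), with f(1)=1, f(2)=2.
Computing successive values: f(1)=1, f(2)=2, f(3)=3, f(4)=5, f(5)=8, f(6)=13, f(7)=21, f(8)=34, f(9)=55, f(10)=89, f(11)=144, f(12)=233, f(13)=377, f(14)=610, f(15)=987, f(16)=1597, f(17)=2584, f(18)=4181, f(19)=6765, f(20)=10946, f(21)=17711, f(22)=28657, f(23)=46368, f(24)=75025, f(25)=121393, f(26)=196418, f(27)=317811, f(28)=514229, f(29)=832040, f(30)=1346269, f(31)=2178309, f(32)=3524578, f(33)=5702887, f(34)=9227465.

Final answer: 9227465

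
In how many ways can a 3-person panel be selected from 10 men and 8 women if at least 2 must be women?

Sum over valid woman counts:
C(8,2)C(10,1) = 280
C(8,3)C(10,0) = 56
Total: 280 + 56.

Final answer: 336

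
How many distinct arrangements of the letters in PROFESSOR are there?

Letters (E:1, F:1, O:2, P:1, R:2, S:2). Total letters: 9.
Permutations = 9!/(2! x 2! x 2!).

Final answer: 45360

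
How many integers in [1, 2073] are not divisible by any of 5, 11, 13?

|div by 5|=414, |div by 11|=188, |div by 13|=159.
|div by 5&11|=37, |div by 5&13|=31, |div by 11&13|=14, |div by all|=2.
By inclusion-exclusion, divisible by at least one: 414+188+159-37-31-14+2 = 681.
Not divisible by any: 2073 - 681.

Final answer: 1392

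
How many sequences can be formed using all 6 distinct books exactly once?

The number of ways to arrange 6 distinct objects is 6!.

Final answer: 6! = 720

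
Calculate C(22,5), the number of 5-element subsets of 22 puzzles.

C(22,5) = 22!/(5! x (22-5)!).

Final answer: C(22,5) = 26334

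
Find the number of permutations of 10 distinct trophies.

The number of ways to arrange 10 distinct objects is 10!.

Final answer: 10! = 3628800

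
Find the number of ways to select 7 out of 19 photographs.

C(19,7) = 19!/(7! x (19-7)!).

Final answer: C(19,7) = 50388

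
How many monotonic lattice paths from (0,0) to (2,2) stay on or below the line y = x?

Total monotonic paths to (2,2): C(4,2) = 6.
A path is bad iff it touches y = x + 1; reflecting its initial segment maps bad paths bijectively onto all paths to (1,3), of which there are C(4,3) = 4.
Valid Dyck paths: 6 - 4.
(This is the Catalan number C_{2}.)

Final answer: C_{2} = 2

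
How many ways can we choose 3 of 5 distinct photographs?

C(5,3) = 5!/(3! x (5-3)!).

Final answer: C(5,3) = 10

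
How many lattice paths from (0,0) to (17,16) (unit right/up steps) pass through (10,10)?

Paths (0,0)->(10,10): C(20,10) = 184756.
Paths (10,10)->(17,16): C(13,6) = 1716.
By multiplication principle: 184756 x 1716.

Final answer: 317041296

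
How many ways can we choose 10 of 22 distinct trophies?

C(22,10) = 22!/(10! x 12!).

Final answer: \binom{22}{10} = 646646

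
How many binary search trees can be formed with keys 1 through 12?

This is a standard Catalan-number count: the answer is C_n. Here n = 12.
C_n = C(2n,n) - C(2n,n+1), so C_{12} = C(24,12) - C(24,13) = 2704156 - 2496144.

Final answer: C_{12} = 208012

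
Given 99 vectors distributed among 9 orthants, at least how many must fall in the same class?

By pigeonhole with 99 objects and 9 categories: ceiling(99/9).

Final answer: 11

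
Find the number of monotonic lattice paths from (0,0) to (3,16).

Each path has 3 right steps and 16 up steps in some order (19 steps total).
Choose which 16 of the 19 steps are up: C(19,16).

Final answer: C(19,16) = 969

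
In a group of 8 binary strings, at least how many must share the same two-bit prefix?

There are 4 possible values for two-bit prefix. With 8 binary strings and 4 categories, by pigeonhole: ceiling(8/4).

Final answer: 2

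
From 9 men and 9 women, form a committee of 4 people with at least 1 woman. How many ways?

Sum over valid woman counts:
C(9,1)C(9,3) = 756
C(9,2)C(9,2) = 1296
C(9,3)C(9,1) = 756
C(9,4)C(9,0) = 126
Total: 756 + 1296 + 756 + 126.

Final answer: 2934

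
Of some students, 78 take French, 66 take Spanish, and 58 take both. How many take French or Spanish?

|A union B| = |A| + |B| - |A intersect B| = 78 + 66 - 58.

Final answer: 86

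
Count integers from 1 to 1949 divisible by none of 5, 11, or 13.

|div by 5|=389, |div by 11|=177, |div by 13|=149.
|div by 5&11|=35, |div by 5&13|=29, |div by 11&13|=13, |div by all|=2.
By inclusion-exclusion, divisible by at least one: 389+177+149-35-29-13+2 = 640.
Not divisible by any: 1949 - 640.

Final answer: 1309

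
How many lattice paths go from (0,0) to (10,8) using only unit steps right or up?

Each path has 10 right steps and 8 up steps in some order (18 steps total).
Choose which 8 of the 18 steps are up: C(18,8).

Final answer: C(18,8) = 43758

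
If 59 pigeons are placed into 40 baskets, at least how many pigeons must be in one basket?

By the pigeonhole principle: ceiling(59/40).

Final answer: 2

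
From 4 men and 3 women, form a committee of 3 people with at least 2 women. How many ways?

Sum over valid woman counts:
C(3,2)C(4,1) = 12
C(3,3)C(4,0) = 1
Total: 12 + 1.

Final answer: 13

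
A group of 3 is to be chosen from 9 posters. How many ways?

C(9,3) = 9!/(3! x 6!).

Final answer: \binom{9}{3} = 84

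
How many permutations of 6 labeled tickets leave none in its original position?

Derangements satisfy D(n) = (n-1)(D(n-1) + D(n-2)), starting from D(0)=1, D(1)=0.
D(2) = 1 x (0 + 1) = 1
D(3) = 2 x (1 + 0) = 2
D(4) = 3 x (2 + 1) = 9
D(5) = 4 x (9 + 2) = 44
D(6) = 5 x (D(5) + D(4)) = 5 x (44 + 9)

Final answer: D(6) = 265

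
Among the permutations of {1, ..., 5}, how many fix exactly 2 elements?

Choose which 2 elements are fixed: C(5,2) = 10.
Derange the remaining 3 using D(j) = (j-1)(D(j-1) + D(j-2)), D(0)=1, D(1)=0: D(2)=1, D(3)=2.
Total: 10 x 2.

Final answer: C(5,2) D(3) = 20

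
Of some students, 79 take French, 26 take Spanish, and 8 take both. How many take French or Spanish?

|A union B| = |A| + |B| - |A intersect B| = 79 + 26 - 8.

Final answer: 97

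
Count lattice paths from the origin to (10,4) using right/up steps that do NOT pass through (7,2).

Total paths to (10,4): C(14,4) = 1001.
Paths through (7,2): C(9,2) x C(5,2) = 360.
Avoiding (7,2): 1001 - 360.

Final answer: 641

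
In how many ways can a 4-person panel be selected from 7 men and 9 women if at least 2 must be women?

Sum over valid woman counts:
C(9,2)C(7,2) = 756
C(9,3)C(7,1) = 588
C(9,4)C(7,0) = 126
Total: 756 + 588 + 126.

Final answer: 1470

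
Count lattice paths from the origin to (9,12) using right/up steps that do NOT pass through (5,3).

Total paths to (9,12): C(21,12) = 293930.
Paths through (5,3): C(8,3) x C(13,9) = 40040.
Avoiding (5,3): 293930 - 40040.

Final answer: 253890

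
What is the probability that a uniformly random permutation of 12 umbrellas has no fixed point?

Use the recurrence D(n) = (n-1)(D(n-1) + D(n-2)) with D(0)=1, D(1)=0.
Building up: D(2)=1, D(3)=2, D(4)=9, D(5)=44, D(6)=265, D(7)=1854, D(8)=14833, D(9)=133496, D(10)=1334961, D(11)=14684570, D(12)=176214841.
Total arrangements: 12! = 479001600.
Probability = D(12)/12! = 16019531/43545600.

Final answer: D(12)/12! = 176214841/479001600 = 0.367879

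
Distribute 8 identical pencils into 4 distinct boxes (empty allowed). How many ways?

Stars and bars: C(n+k-1, k-1) = C(11,3).

Final answer: C(11,3) = 165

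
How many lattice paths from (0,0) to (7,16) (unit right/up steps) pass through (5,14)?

Paths (0,0)->(5,14): C(19,14) = 11628.
Paths (5,14)->(7,16): C(4,2) = 6.
By multiplication principle: 11628 x 6.

Final answer: 69768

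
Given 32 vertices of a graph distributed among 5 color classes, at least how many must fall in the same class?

By pigeonhole with 32 objects and 5 categories: ceiling(32/5).

Final answer: 7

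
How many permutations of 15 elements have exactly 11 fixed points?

Choose which 11 elements are fixed: C(15,11) = 1365.
Derange the remaining 4 using D(j) = (j-1)(D(j-1) + D(j-2)), D(0)=1, D(1)=0: D(2)=1, D(3)=2, D(4)=9.
Total: 1365 x 9.

Final answer: C(15,11) D(4) = 12285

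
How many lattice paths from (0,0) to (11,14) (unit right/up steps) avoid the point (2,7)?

Total paths to (11,14): C(25,14) = 4457400.
Paths through (2,7): C(9,7) x C(16,7) = 411840.
Avoiding (2,7): 4457400 - 411840.

Final answer: 4045560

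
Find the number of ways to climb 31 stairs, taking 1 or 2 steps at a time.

Let f(n) be the number of climbs. Removing the last move (1 or 2 steps) gives f(n) = f(n-1) + f(n-2); base cases f(1)=1, f(2)=2.
Iterating the recurrence: f(1)=1, f(2)=2, f(3)=3, f(4)=5, f(5)=8, f(6)=13, f(7)=21, f(8)=34, f(9)=55, f(10)=89, f(11)=144, f(12)=233, f(13)=377, f(14)=610, f(15)=987, f(16)=1597, f(17)=2584, f(18)=4181, f(19)=6765, f(20)=10946, f(21)=17711, f(22)=28657, f(23)=46368, f(24)=75025, f(25)=121393, f(26)=196418, f(27)=317811, f(28)=514229, f(29)=832040, f(30)=1346269, f(31)=2178309.

Final answer: 2178309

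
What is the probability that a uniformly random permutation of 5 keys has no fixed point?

Use the recurrence D(n) = (n-1)(D(n-1) + D(n-2)) with D(0)=1, D(1)=0.
Building up: D(2)=1, D(3)=2, D(4)=9, D(5)=44.
Total arrangements: 5! = 120.
Probability = D(5)/5! = 11/30.

Final answer: D(5)/5! = 44/120 = 0.366667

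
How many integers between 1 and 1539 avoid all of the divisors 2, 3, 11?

|div by 2|=769, |div by 3|=513, |div by 11|=139.
|div by 2&3|=256, |div by 2&11|=69, |div by 3&11|=46, |div by all|=23.
By inclusion-exclusion, divisible by at least one: 769+513+139-256-69-46+23 = 1073.
Not divisible by any: 1539 - 1073.

Final answer: 466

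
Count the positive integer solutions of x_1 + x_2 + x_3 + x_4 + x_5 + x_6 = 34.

Substitute x'_i = x_i - 1 (so x'_i >= 0). Then sum x'_i = 34 - 6 = 28.
Stars and bars: C(28+6-1, 6-1) = C(33,5).

Final answer: C(33,5) = 237336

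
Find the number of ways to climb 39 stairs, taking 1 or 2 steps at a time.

Condition on the final move: it is a 1-step (f(n-1) ways to get there) or a 2-step (f(n-2) ways), so f(n) = f(n-1) + f(n-2), with f(1)=1, f(2)=2.
Building up term by term: f(1)=1, f(2)=2, f(3)=3, f(4)=5, f(5)=8, f(6)=13, f(7)=21, f(8)=34, f(9)=55, f(10)=89, f(11)=144, f(12)=233, f(13)=377, f(14)=610, f(15)=987, f(16)=1597, f(17)=2584, f(18)=4181, f(19)=6765, f(20)=10946, f(21)=17711, f(22)=28657, f(23)=46368, f(24)=75025, f(25)=121393, f(26)=196418, f(27)=317811, f(28)=514229, f(29)=832040, f(30)=1346269, f(31)=2178309, f(32)=3524578, f(33)=5702887, f(34)=9227465, f(35)=14930352, f(36)=24157817, f(37)=39088169, f(38)=63245986, f(39)=102334155.

Final answer: 102334155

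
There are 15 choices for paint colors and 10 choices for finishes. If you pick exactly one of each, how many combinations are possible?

By the multiplication principle: 15 x 10.

Final answer: 150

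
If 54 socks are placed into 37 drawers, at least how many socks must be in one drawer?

By the pigeonhole principle: ceiling(54/37).

Final answer: 2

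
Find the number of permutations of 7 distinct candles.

The number of ways to arrange 7 distinct objects is 7!.

Final answer: 7! = 5040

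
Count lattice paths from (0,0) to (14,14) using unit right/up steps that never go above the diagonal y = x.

Total monotonic paths to (14,14): C(28,14) = 40116600.
Reflecting each bad path at its first crossing gives a bijection with paths to (13,15): C(28,15) = 37442160.
Valid Dyck paths: 40116600 - 37442160.
(Check: C(28,14) - C(28,15) = C(28,14)/15, the Catalan number C_{14}.)

Final answer: C_{14} = 2674440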